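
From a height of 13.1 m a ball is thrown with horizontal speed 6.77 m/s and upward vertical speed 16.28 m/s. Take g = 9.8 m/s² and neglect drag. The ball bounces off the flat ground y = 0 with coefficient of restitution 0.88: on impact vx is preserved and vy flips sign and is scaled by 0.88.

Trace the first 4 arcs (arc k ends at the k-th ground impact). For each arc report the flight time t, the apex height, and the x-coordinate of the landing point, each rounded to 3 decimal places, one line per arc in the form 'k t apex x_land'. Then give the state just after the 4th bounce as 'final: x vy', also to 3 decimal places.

Arc 1: start y=13.100, vy=16.280 → t=3.992, apex=26.622, x_land=27.027, impact vy=-22.843
  bounce: vy ← 0.88·22.843 = 20.102
Arc 2: start y=0.000, vy=20.102 → t=4.102, apex=20.616, x_land=54.800, impact vy=-20.102
  bounce: vy ← 0.88·20.102 = 17.690
Arc 3: start y=0.000, vy=17.690 → t=3.610, apex=15.965, x_land=79.240, impact vy=-17.690
  bounce: vy ← 0.88·17.690 = 15.567
Arc 4: start y=0.000, vy=15.567 → t=3.177, apex=12.364, x_land=100.748, impact vy=-15.567
  bounce: vy ← 0.88·15.567 = 13.699

1 3.992 26.622 27.027
2 4.102 20.616 54.800
3 3.610 15.965 79.240
4 3.177 12.364 100.748
final: 100.748 13.699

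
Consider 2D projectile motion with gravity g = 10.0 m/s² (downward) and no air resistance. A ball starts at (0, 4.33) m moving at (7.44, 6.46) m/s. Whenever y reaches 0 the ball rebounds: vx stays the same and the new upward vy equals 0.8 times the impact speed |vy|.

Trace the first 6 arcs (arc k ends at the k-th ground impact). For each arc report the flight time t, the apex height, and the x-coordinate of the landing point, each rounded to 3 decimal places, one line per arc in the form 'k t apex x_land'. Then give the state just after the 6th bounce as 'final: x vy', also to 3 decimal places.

1 1.779 6.417 13.235
2 1.813 4.107 26.720
3 1.450 2.628 37.508
4 1.160 1.682 46.139
5 0.928 1.077 53.043
6 0.742 0.689 58.567
final: 58.567 2.970

Arc 1: start y=4.330, vy=6.460 → t=1.779, apex=6.417, x_land=13.235, impact vy=-11.328
  bounce: vy ← 0.8·11.328 = 9.063
Arc 2: start y=0.000, vy=9.063 → t=1.813, apex=4.107, x_land=26.720, impact vy=-9.063
  bounce: vy ← 0.8·9.063 = 7.250
Arc 3: start y=0.000, vy=7.250 → t=1.450, apex=2.628, x_land=37.508, impact vy=-7.250
  bounce: vy ← 0.8·7.250 = 5.800
Arc 4: start y=0.000, vy=5.800 → t=1.160, apex=1.682, x_land=46.139, impact vy=-5.800
  bounce: vy ← 0.8·5.800 = 4.640
Arc 5: start y=0.000, vy=4.640 → t=0.928, apex=1.077, x_land=53.043, impact vy=-4.640
  bounce: vy ← 0.8·4.640 = 3.712
Arc 6: start y=0.000, vy=3.712 → t=0.742, apex=0.689, x_land=58.567, impact vy=-3.712
  bounce: vy ← 0.8·3.712 = 2.970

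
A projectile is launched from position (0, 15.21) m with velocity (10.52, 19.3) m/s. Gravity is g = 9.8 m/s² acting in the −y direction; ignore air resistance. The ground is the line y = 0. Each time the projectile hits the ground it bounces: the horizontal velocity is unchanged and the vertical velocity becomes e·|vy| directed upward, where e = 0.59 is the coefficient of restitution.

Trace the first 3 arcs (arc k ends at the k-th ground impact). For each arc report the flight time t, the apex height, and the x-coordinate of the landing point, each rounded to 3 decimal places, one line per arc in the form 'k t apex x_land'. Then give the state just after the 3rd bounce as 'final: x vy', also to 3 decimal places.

Arc 1: start y=15.210, vy=19.300 → t=4.612, apex=34.215, x_land=48.517, impact vy=-25.896
  bounce: vy ← 0.59·25.896 = 15.279
Arc 2: start y=0.000, vy=15.279 → t=3.118, apex=11.910, x_land=81.319, impact vy=-15.279
  bounce: vy ← 0.59·15.279 = 9.014
Arc 3: start y=0.000, vy=9.014 → t=1.840, apex=4.146, x_land=100.672, impact vy=-9.014
  bounce: vy ← 0.59·9.014 = 5.319

1 4.612 34.215 48.517
2 3.118 11.910 81.319
3 1.840 4.146 100.672
final: 100.672 5.319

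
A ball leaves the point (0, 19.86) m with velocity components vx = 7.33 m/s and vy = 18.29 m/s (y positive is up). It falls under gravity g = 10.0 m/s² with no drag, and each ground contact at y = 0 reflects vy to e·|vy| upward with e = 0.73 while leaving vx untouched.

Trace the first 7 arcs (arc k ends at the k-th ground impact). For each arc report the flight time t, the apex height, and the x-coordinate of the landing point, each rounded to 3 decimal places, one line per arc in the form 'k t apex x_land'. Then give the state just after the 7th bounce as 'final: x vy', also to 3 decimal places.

1 4.534 36.586 33.235
2 3.949 19.497 62.183
3 2.883 10.390 83.316
4 2.105 5.537 98.743
5 1.536 2.951 110.004
6 1.122 1.572 118.225
7 0.819 0.838 124.227
final: 124.227 2.988

Arc 1: start y=19.860, vy=18.290 → t=4.534, apex=36.586, x_land=33.235, impact vy=-27.050
  bounce: vy ← 0.73·27.050 = 19.747
Arc 2: start y=0.000, vy=19.747 → t=3.949, apex=19.497, x_land=62.183, impact vy=-19.747
  bounce: vy ← 0.73·19.747 = 14.415
Arc 3: start y=0.000, vy=14.415 → t=2.883, apex=10.390, x_land=83.316, impact vy=-14.415
  bounce: vy ← 0.73·14.415 = 10.523
Arc 4: start y=0.000, vy=10.523 → t=2.105, apex=5.537, x_land=98.743, impact vy=-10.523
  bounce: vy ← 0.73·10.523 = 7.682
Arc 5: start y=0.000, vy=7.682 → t=1.536, apex=2.951, x_land=110.004, impact vy=-7.682
  bounce: vy ← 0.73·7.682 = 5.608
Arc 6: start y=0.000, vy=5.608 → t=1.122, apex=1.572, x_land=118.225, impact vy=-5.608
  bounce: vy ← 0.73·5.608 = 4.094
Arc 7: start y=0.000, vy=4.094 → t=0.819, apex=0.838, x_land=124.227, impact vy=-4.094
  bounce: vy ← 0.73·4.094 = 2.988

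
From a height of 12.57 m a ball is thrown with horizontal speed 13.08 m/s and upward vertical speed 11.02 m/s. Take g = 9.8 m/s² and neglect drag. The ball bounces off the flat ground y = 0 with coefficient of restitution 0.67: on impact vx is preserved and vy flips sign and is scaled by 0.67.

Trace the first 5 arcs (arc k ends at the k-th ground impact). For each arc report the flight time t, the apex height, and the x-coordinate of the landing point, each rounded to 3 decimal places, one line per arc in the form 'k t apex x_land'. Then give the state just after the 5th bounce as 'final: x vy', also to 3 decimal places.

1 3.081 18.766 40.306
2 2.622 8.424 74.606
3 1.757 3.782 97.587
4 1.177 1.698 112.985
5 0.789 0.762 123.301
final: 123.301 2.589

Arc 1: start y=12.570, vy=11.020 → t=3.081, apex=18.766, x_land=40.306, impact vy=-19.178
  bounce: vy ← 0.67·19.178 = 12.850
Arc 2: start y=0.000, vy=12.850 → t=2.622, apex=8.424, x_land=74.606, impact vy=-12.850
  bounce: vy ← 0.67·12.850 = 8.609
Arc 3: start y=0.000, vy=8.609 → t=1.757, apex=3.782, x_land=97.587, impact vy=-8.609
  bounce: vy ← 0.67·8.609 = 5.768
Arc 4: start y=0.000, vy=5.768 → t=1.177, apex=1.698, x_land=112.985, impact vy=-5.768
  bounce: vy ← 0.67·5.768 = 3.865
Arc 5: start y=0.000, vy=3.865 → t=0.789, apex=0.762, x_land=123.301, impact vy=-3.865
  bounce: vy ← 0.67·3.865 = 2.589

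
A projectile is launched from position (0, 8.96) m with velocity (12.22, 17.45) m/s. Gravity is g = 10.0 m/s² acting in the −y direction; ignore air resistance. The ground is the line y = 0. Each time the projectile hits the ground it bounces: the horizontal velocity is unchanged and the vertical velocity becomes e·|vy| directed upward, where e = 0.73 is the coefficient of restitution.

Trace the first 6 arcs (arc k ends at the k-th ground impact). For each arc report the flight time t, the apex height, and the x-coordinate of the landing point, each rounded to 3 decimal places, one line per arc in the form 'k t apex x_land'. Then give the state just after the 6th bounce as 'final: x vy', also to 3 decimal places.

1 3.944 24.185 48.200
2 3.211 12.888 87.438
3 2.344 6.868 116.082
4 1.711 3.660 136.993
5 1.249 1.950 152.257
6 0.912 1.039 163.400
final: 163.400 3.328

Arc 1: start y=8.960, vy=17.450 → t=3.944, apex=24.185, x_land=48.200, impact vy=-21.993
  bounce: vy ← 0.73·21.993 = 16.055
Arc 2: start y=0.000, vy=16.055 → t=3.211, apex=12.888, x_land=87.438, impact vy=-16.055
  bounce: vy ← 0.73·16.055 = 11.720
Arc 3: start y=0.000, vy=11.720 → t=2.344, apex=6.868, x_land=116.082, impact vy=-11.720
  bounce: vy ← 0.73·11.720 = 8.556
Arc 4: start y=0.000, vy=8.556 → t=1.711, apex=3.660, x_land=136.993, impact vy=-8.556
  bounce: vy ← 0.73·8.556 = 6.246
Arc 5: start y=0.000, vy=6.246 → t=1.249, apex=1.950, x_land=152.257, impact vy=-6.246
  bounce: vy ← 0.73·6.246 = 4.559
Arc 6: start y=0.000, vy=4.559 → t=0.912, apex=1.039, x_land=163.400, impact vy=-4.559
  bounce: vy ← 0.73·4.559 = 3.328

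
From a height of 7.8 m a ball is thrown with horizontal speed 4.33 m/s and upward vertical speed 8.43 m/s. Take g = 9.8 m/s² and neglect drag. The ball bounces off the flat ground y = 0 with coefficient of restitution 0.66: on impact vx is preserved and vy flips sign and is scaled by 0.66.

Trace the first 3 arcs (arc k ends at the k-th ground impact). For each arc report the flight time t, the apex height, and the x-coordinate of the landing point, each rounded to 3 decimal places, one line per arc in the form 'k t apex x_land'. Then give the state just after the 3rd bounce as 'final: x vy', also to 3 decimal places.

1 2.387 11.426 10.337
2 2.016 4.977 19.065
3 1.330 2.168 24.825
final: 24.825 4.302

Arc 1: start y=7.800, vy=8.430 → t=2.387, apex=11.426, x_land=10.337, impact vy=-14.965
  bounce: vy ← 0.66·14.965 = 9.877
Arc 2: start y=0.000, vy=9.877 → t=2.016, apex=4.977, x_land=19.065, impact vy=-9.877
  bounce: vy ← 0.66·9.877 = 6.519
Arc 3: start y=0.000, vy=6.519 → t=1.330, apex=2.168, x_land=24.825, impact vy=-6.519
  bounce: vy ← 0.66·6.519 = 4.302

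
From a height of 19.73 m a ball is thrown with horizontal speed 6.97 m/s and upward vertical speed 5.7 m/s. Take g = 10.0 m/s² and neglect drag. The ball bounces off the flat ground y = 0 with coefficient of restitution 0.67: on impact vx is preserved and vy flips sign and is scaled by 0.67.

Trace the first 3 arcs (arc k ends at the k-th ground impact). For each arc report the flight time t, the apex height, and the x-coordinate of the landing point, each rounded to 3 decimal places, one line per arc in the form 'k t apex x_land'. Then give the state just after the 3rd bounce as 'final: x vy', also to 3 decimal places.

Arc 1: start y=19.730, vy=5.700 → t=2.637, apex=21.355, x_land=18.377, impact vy=-20.666
  bounce: vy ← 0.67·20.666 = 13.846
Arc 2: start y=0.000, vy=13.846 → t=2.769, apex=9.586, x_land=37.679, impact vy=-13.846
  bounce: vy ← 0.67·13.846 = 9.277
Arc 3: start y=0.000, vy=9.277 → t=1.855, apex=4.303, x_land=50.611, impact vy=-9.277
  bounce: vy ← 0.67·9.277 = 6.216

1 2.637 21.355 18.377
2 2.769 9.586 37.679
3 1.855 4.303 50.611
final: 50.611 6.216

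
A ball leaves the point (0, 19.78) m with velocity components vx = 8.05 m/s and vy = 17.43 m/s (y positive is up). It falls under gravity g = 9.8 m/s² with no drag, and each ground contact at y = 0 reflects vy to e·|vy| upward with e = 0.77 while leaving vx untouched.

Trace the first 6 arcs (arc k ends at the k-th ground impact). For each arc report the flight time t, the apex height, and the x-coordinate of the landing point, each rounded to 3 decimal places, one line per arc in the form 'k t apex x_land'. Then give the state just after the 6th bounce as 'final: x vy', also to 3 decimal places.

1 4.462 35.280 35.918
2 4.132 20.918 69.183
3 3.182 12.402 94.797
4 2.450 7.353 114.519
5 1.887 4.360 129.706
6 1.453 2.585 141.399
final: 141.399 5.481

Arc 1: start y=19.780, vy=17.430 → t=4.462, apex=35.280, x_land=35.918, impact vy=-26.296
  bounce: vy ← 0.77·26.296 = 20.248
Arc 2: start y=0.000, vy=20.248 → t=4.132, apex=20.918, x_land=69.183, impact vy=-20.248
  bounce: vy ← 0.77·20.248 = 15.591
Arc 3: start y=0.000, vy=15.591 → t=3.182, apex=12.402, x_land=94.797, impact vy=-15.591
  bounce: vy ← 0.77·15.591 = 12.005
Arc 4: start y=0.000, vy=12.005 → t=2.450, apex=7.353, x_land=114.519, impact vy=-12.005
  bounce: vy ← 0.77·12.005 = 9.244
Arc 5: start y=0.000, vy=9.244 → t=1.887, apex=4.360, x_land=129.706, impact vy=-9.244
  bounce: vy ← 0.77·9.244 = 7.118
Arc 6: start y=0.000, vy=7.118 → t=1.453, apex=2.585, x_land=141.399, impact vy=-7.118
  bounce: vy ← 0.77·7.118 = 5.481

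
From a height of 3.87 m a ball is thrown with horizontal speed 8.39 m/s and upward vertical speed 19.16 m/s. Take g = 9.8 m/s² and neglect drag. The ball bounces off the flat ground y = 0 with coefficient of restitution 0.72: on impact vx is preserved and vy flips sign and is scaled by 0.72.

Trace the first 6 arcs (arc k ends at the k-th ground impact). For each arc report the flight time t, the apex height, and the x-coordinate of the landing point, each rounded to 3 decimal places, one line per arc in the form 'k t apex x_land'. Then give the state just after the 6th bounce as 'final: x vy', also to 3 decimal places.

Arc 1: start y=3.870, vy=19.160 → t=4.103, apex=22.600, x_land=34.422, impact vy=-21.047
  bounce: vy ← 0.72·21.047 = 15.154
Arc 2: start y=0.000, vy=15.154 → t=3.093, apex=11.716, x_land=60.368, impact vy=-15.154
  bounce: vy ← 0.72·15.154 = 10.911
Arc 3: start y=0.000, vy=10.911 → t=2.227, apex=6.073, x_land=79.050, impact vy=-10.911
  bounce: vy ← 0.72·10.911 = 7.856
Arc 4: start y=0.000, vy=7.856 → t=1.603, apex=3.148, x_land=92.500, impact vy=-7.856
  bounce: vy ← 0.72·7.856 = 5.656
Arc 5: start y=0.000, vy=5.656 → t=1.154, apex=1.632, x_land=102.185, impact vy=-5.656
  bounce: vy ← 0.72·5.656 = 4.072
Arc 6: start y=0.000, vy=4.072 → t=0.831, apex=0.846, x_land=109.158, impact vy=-4.072
  bounce: vy ← 0.72·4.072 = 2.932

1 4.103 22.600 34.422
2 3.093 11.716 60.368
3 2.227 6.073 79.050
4 1.603 3.148 92.500
5 1.154 1.632 102.185
6 0.831 0.846 109.158
final: 109.158 2.932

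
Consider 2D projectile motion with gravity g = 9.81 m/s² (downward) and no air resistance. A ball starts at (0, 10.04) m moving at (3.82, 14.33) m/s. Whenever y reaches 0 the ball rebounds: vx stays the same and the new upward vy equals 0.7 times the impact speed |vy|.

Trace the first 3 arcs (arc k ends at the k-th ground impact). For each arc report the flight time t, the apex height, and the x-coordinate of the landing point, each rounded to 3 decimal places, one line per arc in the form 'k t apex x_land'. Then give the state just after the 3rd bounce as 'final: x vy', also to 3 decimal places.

Arc 1: start y=10.040, vy=14.330 → t=3.505, apex=20.506, x_land=13.391, impact vy=-20.058
  bounce: vy ← 0.7·20.058 = 14.041
Arc 2: start y=0.000, vy=14.041 → t=2.863, apex=10.048, x_land=24.326, impact vy=-14.041
  bounce: vy ← 0.7·14.041 = 9.829
Arc 3: start y=0.000, vy=9.829 → t=2.004, apex=4.924, x_land=31.980, impact vy=-9.829
  bounce: vy ← 0.7·9.829 = 6.880

1 3.505 20.506 13.391
2 2.863 10.048 24.326
3 2.004 4.924 31.980
final: 31.980 6.880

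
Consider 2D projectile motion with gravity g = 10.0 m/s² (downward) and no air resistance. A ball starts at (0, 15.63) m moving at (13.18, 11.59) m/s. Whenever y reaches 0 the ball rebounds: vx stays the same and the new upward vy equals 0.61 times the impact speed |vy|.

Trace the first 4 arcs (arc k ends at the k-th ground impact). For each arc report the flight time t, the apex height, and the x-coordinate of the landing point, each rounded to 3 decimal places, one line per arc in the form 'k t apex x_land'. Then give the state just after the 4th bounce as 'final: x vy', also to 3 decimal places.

1 3.273 22.346 43.139
2 2.579 8.315 77.132
3 1.573 3.094 97.868
4 0.960 1.151 110.517
final: 110.517 2.927

Arc 1: start y=15.630, vy=11.590 → t=3.273, apex=22.346, x_land=43.139, impact vy=-21.141
  bounce: vy ← 0.61·21.141 = 12.896
Arc 2: start y=0.000, vy=12.896 → t=2.579, apex=8.315, x_land=77.132, impact vy=-12.896
  bounce: vy ← 0.61·12.896 = 7.866
Arc 3: start y=0.000, vy=7.866 → t=1.573, apex=3.094, x_land=97.868, impact vy=-7.866
  bounce: vy ← 0.61·7.866 = 4.799
Arc 4: start y=0.000, vy=4.799 → t=0.960, apex=1.151, x_land=110.517, impact vy=-4.799
  bounce: vy ← 0.61·4.799 = 2.927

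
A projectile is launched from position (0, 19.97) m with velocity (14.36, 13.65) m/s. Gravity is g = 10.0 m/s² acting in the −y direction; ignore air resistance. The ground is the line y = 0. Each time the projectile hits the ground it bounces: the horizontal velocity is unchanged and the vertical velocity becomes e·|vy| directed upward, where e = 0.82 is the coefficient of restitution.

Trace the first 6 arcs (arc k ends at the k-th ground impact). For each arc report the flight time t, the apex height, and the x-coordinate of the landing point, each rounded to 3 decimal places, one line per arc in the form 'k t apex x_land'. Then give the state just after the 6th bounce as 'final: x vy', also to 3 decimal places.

1 3.785 29.286 54.355
2 3.969 19.692 111.351
3 3.255 13.241 158.088
4 2.669 8.903 196.412
5 2.188 5.986 227.838
6 1.795 4.025 253.607
final: 253.607 7.357

Arc 1: start y=19.970, vy=13.650 → t=3.785, apex=29.286, x_land=54.355, impact vy=-24.202
  bounce: vy ← 0.82·24.202 = 19.845
Arc 2: start y=0.000, vy=19.845 → t=3.969, apex=19.692, x_land=111.351, impact vy=-19.845
  bounce: vy ← 0.82·19.845 = 16.273
Arc 3: start y=0.000, vy=16.273 → t=3.255, apex=13.241, x_land=158.088, impact vy=-16.273
  bounce: vy ← 0.82·16.273 = 13.344
Arc 4: start y=0.000, vy=13.344 → t=2.669, apex=8.903, x_land=196.412, impact vy=-13.344
  bounce: vy ← 0.82·13.344 = 10.942
Arc 5: start y=0.000, vy=10.942 → t=2.188, apex=5.986, x_land=227.838, impact vy=-10.942
  bounce: vy ← 0.82·10.942 = 8.973
Arc 6: start y=0.000, vy=8.973 → t=1.795, apex=4.025, x_land=253.607, impact vy=-8.973
  bounce: vy ← 0.82·8.973 = 7.357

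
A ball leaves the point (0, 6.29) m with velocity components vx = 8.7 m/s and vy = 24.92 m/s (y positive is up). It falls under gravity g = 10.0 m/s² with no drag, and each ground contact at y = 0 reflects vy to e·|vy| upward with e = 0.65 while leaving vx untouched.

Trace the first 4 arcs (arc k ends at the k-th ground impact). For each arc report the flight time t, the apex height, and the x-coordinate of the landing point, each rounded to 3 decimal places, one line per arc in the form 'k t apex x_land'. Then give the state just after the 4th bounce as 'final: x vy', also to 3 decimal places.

1 5.225 37.340 45.456
2 3.553 15.776 76.363
3 2.309 6.665 96.453
4 1.501 2.816 109.512
final: 109.512 4.878

Arc 1: start y=6.290, vy=24.920 → t=5.225, apex=37.340, x_land=45.456, impact vy=-27.328
  bounce: vy ← 0.65·27.328 = 17.763
Arc 2: start y=0.000, vy=17.763 → t=3.553, apex=15.776, x_land=76.363, impact vy=-17.763
  bounce: vy ← 0.65·17.763 = 11.546
Arc 3: start y=0.000, vy=11.546 → t=2.309, apex=6.665, x_land=96.453, impact vy=-11.546
  bounce: vy ← 0.65·11.546 = 7.505
Arc 4: start y=0.000, vy=7.505 → t=1.501, apex=2.816, x_land=109.512, impact vy=-7.505
  bounce: vy ← 0.65·7.505 = 4.878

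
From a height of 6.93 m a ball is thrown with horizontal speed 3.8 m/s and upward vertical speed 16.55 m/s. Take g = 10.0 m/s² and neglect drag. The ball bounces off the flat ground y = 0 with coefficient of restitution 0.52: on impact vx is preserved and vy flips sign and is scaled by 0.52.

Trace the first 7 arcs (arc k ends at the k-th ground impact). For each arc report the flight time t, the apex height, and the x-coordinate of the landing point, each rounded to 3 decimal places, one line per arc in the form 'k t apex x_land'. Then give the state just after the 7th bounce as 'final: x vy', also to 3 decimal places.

Arc 1: start y=6.930, vy=16.550 → t=3.686, apex=20.625, x_land=14.007, impact vy=-20.310
  bounce: vy ← 0.52·20.310 = 10.561
Arc 2: start y=0.000, vy=10.561 → t=2.112, apex=5.577, x_land=22.033, impact vy=-10.561
  bounce: vy ← 0.52·10.561 = 5.492
Arc 3: start y=0.000, vy=5.492 → t=1.098, apex=1.508, x_land=26.207, impact vy=-5.492
  bounce: vy ← 0.52·5.492 = 2.856
Arc 4: start y=0.000, vy=2.856 → t=0.571, apex=0.408, x_land=28.378, impact vy=-2.856
  bounce: vy ← 0.52·2.856 = 1.485
Arc 5: start y=0.000, vy=1.485 → t=0.297, apex=0.110, x_land=29.506, impact vy=-1.485
  bounce: vy ← 0.52·1.485 = 0.772
Arc 6: start y=0.000, vy=0.772 → t=0.154, apex=0.030, x_land=30.093, impact vy=-0.772
  bounce: vy ← 0.52·0.772 = 0.402
Arc 7: start y=0.000, vy=0.402 → t=0.080, apex=0.008, x_land=30.398, impact vy=-0.402
  bounce: vy ← 0.52·0.402 = 0.209

1 3.686 20.625 14.007
2 2.112 5.577 22.033
3 1.098 1.508 26.207
4 0.571 0.408 28.378
5 0.297 0.110 29.506
6 0.154 0.030 30.093
7 0.080 0.008 30.398
final: 30.398 0.209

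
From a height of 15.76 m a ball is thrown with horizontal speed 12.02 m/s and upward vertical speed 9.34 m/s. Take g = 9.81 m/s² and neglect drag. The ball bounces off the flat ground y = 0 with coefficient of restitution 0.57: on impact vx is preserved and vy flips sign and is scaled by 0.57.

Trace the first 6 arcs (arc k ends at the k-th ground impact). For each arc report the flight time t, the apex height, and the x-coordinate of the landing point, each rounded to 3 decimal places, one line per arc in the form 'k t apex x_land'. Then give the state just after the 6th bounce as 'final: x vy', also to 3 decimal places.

Arc 1: start y=15.760, vy=9.340 → t=2.982, apex=20.206, x_land=35.841, impact vy=-19.911
  bounce: vy ← 0.57·19.911 = 11.349
Arc 2: start y=0.000, vy=11.349 → t=2.314, apex=6.565, x_land=63.653, impact vy=-11.349
  bounce: vy ← 0.57·11.349 = 6.469
Arc 3: start y=0.000, vy=6.469 → t=1.319, apex=2.133, x_land=79.506, impact vy=-6.469
  bounce: vy ← 0.57·6.469 = 3.687
Arc 4: start y=0.000, vy=3.687 → t=0.752, apex=0.693, x_land=88.542, impact vy=-3.687
  bounce: vy ← 0.57·3.687 = 2.102
Arc 5: start y=0.000, vy=2.102 → t=0.429, apex=0.225, x_land=93.692, impact vy=-2.102
  bounce: vy ← 0.57·2.102 = 1.198
Arc 6: start y=0.000, vy=1.198 → t=0.244, apex=0.073, x_land=96.628, impact vy=-1.198
  bounce: vy ← 0.57·1.198 = 0.683

1 2.982 20.206 35.841
2 2.314 6.565 63.653
3 1.319 2.133 79.506
4 0.752 0.693 88.542
5 0.429 0.225 93.692
6 0.244 0.073 96.628
final: 96.628 0.683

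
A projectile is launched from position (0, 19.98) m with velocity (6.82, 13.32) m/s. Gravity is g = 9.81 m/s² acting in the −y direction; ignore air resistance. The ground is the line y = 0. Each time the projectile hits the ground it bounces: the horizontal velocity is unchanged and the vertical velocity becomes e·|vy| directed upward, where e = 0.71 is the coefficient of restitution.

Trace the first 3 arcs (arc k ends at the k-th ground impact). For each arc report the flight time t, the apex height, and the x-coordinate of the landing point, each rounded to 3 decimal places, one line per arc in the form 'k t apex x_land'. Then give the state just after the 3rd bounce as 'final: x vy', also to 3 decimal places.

1 3.790 29.023 25.850
2 3.454 14.630 49.407
3 2.452 7.375 66.133
final: 66.133 8.541

Arc 1: start y=19.980, vy=13.320 → t=3.790, apex=29.023, x_land=25.850, impact vy=-23.863
  bounce: vy ← 0.71·23.863 = 16.943
Arc 2: start y=0.000, vy=16.943 → t=3.454, apex=14.630, x_land=49.407, impact vy=-16.943
  bounce: vy ← 0.71·16.943 = 12.029
Arc 3: start y=0.000, vy=12.029 → t=2.452, apex=7.375, x_land=66.133, impact vy=-12.029
  bounce: vy ← 0.71·12.029 = 8.541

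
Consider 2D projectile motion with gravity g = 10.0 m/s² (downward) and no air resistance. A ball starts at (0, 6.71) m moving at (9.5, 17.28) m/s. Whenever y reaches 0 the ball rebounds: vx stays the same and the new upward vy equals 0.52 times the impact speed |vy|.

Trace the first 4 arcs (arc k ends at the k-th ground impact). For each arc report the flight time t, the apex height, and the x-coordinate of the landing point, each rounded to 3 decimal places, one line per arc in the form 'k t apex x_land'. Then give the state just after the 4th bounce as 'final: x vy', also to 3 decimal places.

1 3.808 21.640 36.180
2 2.164 5.851 56.734
3 1.125 1.582 67.422
4 0.585 0.428 72.980
final: 72.980 1.521

Arc 1: start y=6.710, vy=17.280 → t=3.808, apex=21.640, x_land=36.180, impact vy=-20.804
  bounce: vy ← 0.52·20.804 = 10.818
Arc 2: start y=0.000, vy=10.818 → t=2.164, apex=5.851, x_land=56.734, impact vy=-10.818
  bounce: vy ← 0.52·10.818 = 5.625
Arc 3: start y=0.000, vy=5.625 → t=1.125, apex=1.582, x_land=67.422, impact vy=-5.625
  bounce: vy ← 0.52·5.625 = 2.925
Arc 4: start y=0.000, vy=2.925 → t=0.585, apex=0.428, x_land=72.980, impact vy=-2.925
  bounce: vy ← 0.52·2.925 = 1.521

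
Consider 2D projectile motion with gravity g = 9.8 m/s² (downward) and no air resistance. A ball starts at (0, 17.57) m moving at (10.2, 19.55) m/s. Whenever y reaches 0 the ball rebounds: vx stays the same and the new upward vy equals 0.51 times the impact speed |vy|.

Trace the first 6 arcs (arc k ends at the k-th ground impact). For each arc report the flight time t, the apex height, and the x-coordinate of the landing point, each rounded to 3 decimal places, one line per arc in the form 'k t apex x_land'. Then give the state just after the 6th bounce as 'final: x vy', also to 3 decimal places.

1 4.745 37.070 48.403
2 2.806 9.642 77.020
3 1.431 2.508 91.614
4 0.730 0.652 99.057
5 0.372 0.170 102.853
6 0.190 0.044 104.789
final: 104.789 0.474

Arc 1: start y=17.570, vy=19.550 → t=4.745, apex=37.070, x_land=48.403, impact vy=-26.955
  bounce: vy ← 0.51·26.955 = 13.747
Arc 2: start y=0.000, vy=13.747 → t=2.806, apex=9.642, x_land=77.020, impact vy=-13.747
  bounce: vy ← 0.51·13.747 = 7.011
Arc 3: start y=0.000, vy=7.011 → t=1.431, apex=2.508, x_land=91.614, impact vy=-7.011
  bounce: vy ← 0.51·7.011 = 3.576
Arc 4: start y=0.000, vy=3.576 → t=0.730, apex=0.652, x_land=99.057, impact vy=-3.576
  bounce: vy ← 0.51·3.576 = 1.824
Arc 5: start y=0.000, vy=1.824 → t=0.372, apex=0.170, x_land=102.853, impact vy=-1.824
  bounce: vy ← 0.51·1.824 = 0.930
Arc 6: start y=0.000, vy=0.930 → t=0.190, apex=0.044, x_land=104.789, impact vy=-0.930
  bounce: vy ← 0.51·0.930 = 0.474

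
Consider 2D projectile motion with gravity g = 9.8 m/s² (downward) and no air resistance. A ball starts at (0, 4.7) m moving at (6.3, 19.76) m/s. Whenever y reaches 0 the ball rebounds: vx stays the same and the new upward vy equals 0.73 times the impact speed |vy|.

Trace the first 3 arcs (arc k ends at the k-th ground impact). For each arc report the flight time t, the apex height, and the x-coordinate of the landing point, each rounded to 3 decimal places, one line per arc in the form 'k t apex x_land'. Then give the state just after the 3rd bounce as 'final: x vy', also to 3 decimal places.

1 4.258 24.621 26.825
2 3.273 13.121 47.443
3 2.389 6.992 62.494
final: 62.494 8.546

Arc 1: start y=4.700, vy=19.760 → t=4.258, apex=24.621, x_land=26.825, impact vy=-21.968
  bounce: vy ← 0.73·21.968 = 16.036
Arc 2: start y=0.000, vy=16.036 → t=3.273, apex=13.121, x_land=47.443, impact vy=-16.036
  bounce: vy ← 0.73·16.036 = 11.707
Arc 3: start y=0.000, vy=11.707 → t=2.389, apex=6.992, x_land=62.494, impact vy=-11.707
  bounce: vy ← 0.73·11.707 = 8.546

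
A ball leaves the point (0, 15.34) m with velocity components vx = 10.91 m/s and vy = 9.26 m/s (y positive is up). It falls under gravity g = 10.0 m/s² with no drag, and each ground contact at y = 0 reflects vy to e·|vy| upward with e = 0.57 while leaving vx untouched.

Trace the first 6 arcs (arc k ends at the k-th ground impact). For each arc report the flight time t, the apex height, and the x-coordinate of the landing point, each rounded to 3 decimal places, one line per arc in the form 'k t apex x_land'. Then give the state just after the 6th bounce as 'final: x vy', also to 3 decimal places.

Arc 1: start y=15.340, vy=9.260 → t=2.907, apex=19.627, x_land=31.718, impact vy=-19.813
  bounce: vy ← 0.57·19.813 = 11.293
Arc 2: start y=0.000, vy=11.293 → t=2.259, apex=6.377, x_land=56.360, impact vy=-11.293
  bounce: vy ← 0.57·11.293 = 6.437
Arc 3: start y=0.000, vy=6.437 → t=1.287, apex=2.072, x_land=70.406, impact vy=-6.437
  bounce: vy ← 0.57·6.437 = 3.669
Arc 4: start y=0.000, vy=3.669 → t=0.734, apex=0.673, x_land=78.413, impact vy=-3.669
  bounce: vy ← 0.57·3.669 = 2.091
Arc 5: start y=0.000, vy=2.091 → t=0.418, apex=0.219, x_land=82.976, impact vy=-2.091
  bounce: vy ← 0.57·2.091 = 1.192
Arc 6: start y=0.000, vy=1.192 → t=0.238, apex=0.071, x_land=85.577, impact vy=-1.192
  bounce: vy ← 0.57·1.192 = 0.680

1 2.907 19.627 31.718
2 2.259 6.377 56.360
3 1.287 2.072 70.406
4 0.734 0.673 78.413
5 0.418 0.219 82.976
6 0.238 0.071 85.577
final: 85.577 0.680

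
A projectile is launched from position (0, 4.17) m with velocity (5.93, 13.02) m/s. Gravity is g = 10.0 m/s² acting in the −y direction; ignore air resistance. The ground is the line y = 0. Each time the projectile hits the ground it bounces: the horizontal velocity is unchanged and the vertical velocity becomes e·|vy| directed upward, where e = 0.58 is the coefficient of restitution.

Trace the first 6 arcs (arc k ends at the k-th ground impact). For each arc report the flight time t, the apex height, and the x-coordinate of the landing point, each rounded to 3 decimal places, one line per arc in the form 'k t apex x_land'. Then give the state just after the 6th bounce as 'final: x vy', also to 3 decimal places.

Arc 1: start y=4.170, vy=13.020 → t=2.892, apex=12.646, x_land=17.152, impact vy=-15.903
  bounce: vy ← 0.58·15.903 = 9.224
Arc 2: start y=0.000, vy=9.224 → t=1.845, apex=4.254, x_land=28.091, impact vy=-9.224
  bounce: vy ← 0.58·9.224 = 5.350
Arc 3: start y=0.000, vy=5.350 → t=1.070, apex=1.431, x_land=34.436, impact vy=-5.350
  bounce: vy ← 0.58·5.350 = 3.103
Arc 4: start y=0.000, vy=3.103 → t=0.621, apex=0.481, x_land=38.116, impact vy=-3.103
  bounce: vy ← 0.58·3.103 = 1.800
Arc 5: start y=0.000, vy=1.800 → t=0.360, apex=0.162, x_land=40.251, impact vy=-1.800
  bounce: vy ← 0.58·1.800 = 1.044
Arc 6: start y=0.000, vy=1.044 → t=0.209, apex=0.054, x_land=41.489, impact vy=-1.044
  bounce: vy ← 0.58·1.044 = 0.605

1 2.892 12.646 17.152
2 1.845 4.254 28.091
3 1.070 1.431 34.436
4 0.621 0.481 38.116
5 0.360 0.162 40.251
6 0.209 0.054 41.489
final: 41.489 0.605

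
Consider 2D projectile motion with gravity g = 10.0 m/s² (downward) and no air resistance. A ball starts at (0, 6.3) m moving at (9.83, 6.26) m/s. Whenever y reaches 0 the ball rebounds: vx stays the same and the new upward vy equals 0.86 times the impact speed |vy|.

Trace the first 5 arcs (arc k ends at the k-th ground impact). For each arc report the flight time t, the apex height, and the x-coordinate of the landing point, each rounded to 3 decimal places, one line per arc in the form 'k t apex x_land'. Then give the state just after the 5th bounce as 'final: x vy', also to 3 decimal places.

Arc 1: start y=6.300, vy=6.260 → t=1.911, apex=8.259, x_land=18.788, impact vy=-12.853
  bounce: vy ← 0.86·12.853 = 11.053
Arc 2: start y=0.000, vy=11.053 → t=2.211, apex=6.109, x_land=40.518, impact vy=-11.053
  bounce: vy ← 0.86·11.053 = 9.506
Arc 3: start y=0.000, vy=9.506 → t=1.901, apex=4.518, x_land=59.206, impact vy=-9.506
  bounce: vy ← 0.86·9.506 = 8.175
Arc 4: start y=0.000, vy=8.175 → t=1.635, apex=3.341, x_land=75.278, impact vy=-8.175
  bounce: vy ← 0.86·8.175 = 7.030
Arc 5: start y=0.000, vy=7.030 → t=1.406, apex=2.471, x_land=89.100, impact vy=-7.030
  bounce: vy ← 0.86·7.030 = 6.046

1 1.911 8.259 18.788
2 2.211 6.109 40.518
3 1.901 4.518 59.206
4 1.635 3.341 75.278
5 1.406 2.471 89.100
final: 89.100 6.046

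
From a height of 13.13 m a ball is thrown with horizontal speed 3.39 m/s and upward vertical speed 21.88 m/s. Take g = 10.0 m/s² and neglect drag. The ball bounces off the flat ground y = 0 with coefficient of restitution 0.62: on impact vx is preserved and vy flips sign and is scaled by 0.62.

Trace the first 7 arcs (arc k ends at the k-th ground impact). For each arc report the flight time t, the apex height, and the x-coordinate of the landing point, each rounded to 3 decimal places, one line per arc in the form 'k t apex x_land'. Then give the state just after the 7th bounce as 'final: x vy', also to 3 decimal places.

1 4.911 37.067 16.647
2 3.376 14.248 28.093
3 2.093 5.477 35.189
4 1.298 2.105 39.588
5 0.805 0.809 42.316
6 0.499 0.311 44.007
7 0.309 0.120 45.056
final: 45.056 0.959

Arc 1: start y=13.130, vy=21.880 → t=4.911, apex=37.067, x_land=16.647, impact vy=-27.227
  bounce: vy ← 0.62·27.227 = 16.881
Arc 2: start y=0.000, vy=16.881 → t=3.376, apex=14.248, x_land=28.093, impact vy=-16.881
  bounce: vy ← 0.62·16.881 = 10.466
Arc 3: start y=0.000, vy=10.466 → t=2.093, apex=5.477, x_land=35.189, impact vy=-10.466
  bounce: vy ← 0.62·10.466 = 6.489
Arc 4: start y=0.000, vy=6.489 → t=1.298, apex=2.105, x_land=39.588, impact vy=-6.489
  bounce: vy ← 0.62·6.489 = 4.023
Arc 5: start y=0.000, vy=4.023 → t=0.805, apex=0.809, x_land=42.316, impact vy=-4.023
  bounce: vy ← 0.62·4.023 = 2.494
Arc 6: start y=0.000, vy=2.494 → t=0.499, apex=0.311, x_land=44.007, impact vy=-2.494
  bounce: vy ← 0.62·2.494 = 1.547
Arc 7: start y=0.000, vy=1.547 → t=0.309, apex=0.120, x_land=45.056, impact vy=-1.547
  bounce: vy ← 0.62·1.547 = 0.959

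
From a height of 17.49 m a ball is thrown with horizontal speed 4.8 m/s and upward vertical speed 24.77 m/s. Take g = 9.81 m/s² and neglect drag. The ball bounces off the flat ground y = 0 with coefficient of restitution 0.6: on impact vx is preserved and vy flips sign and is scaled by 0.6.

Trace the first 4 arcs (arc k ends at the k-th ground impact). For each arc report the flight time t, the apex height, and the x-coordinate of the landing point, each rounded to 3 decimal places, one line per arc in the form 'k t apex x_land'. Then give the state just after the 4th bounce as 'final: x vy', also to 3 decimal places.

1 5.678 48.762 27.254
2 3.784 17.554 45.415
3 2.270 6.320 56.312
4 1.362 2.275 62.850
final: 62.850 4.009

Arc 1: start y=17.490, vy=24.770 → t=5.678, apex=48.762, x_land=27.254, impact vy=-30.931
  bounce: vy ← 0.6·30.931 = 18.558
Arc 2: start y=0.000, vy=18.558 → t=3.784, apex=17.554, x_land=45.415, impact vy=-18.558
  bounce: vy ← 0.6·18.558 = 11.135
Arc 3: start y=0.000, vy=11.135 → t=2.270, apex=6.320, x_land=56.312, impact vy=-11.135
  bounce: vy ← 0.6·11.135 = 6.681
Arc 4: start y=0.000, vy=6.681 → t=1.362, apex=2.275, x_land=62.850, impact vy=-6.681
  bounce: vy ← 0.6·6.681 = 4.009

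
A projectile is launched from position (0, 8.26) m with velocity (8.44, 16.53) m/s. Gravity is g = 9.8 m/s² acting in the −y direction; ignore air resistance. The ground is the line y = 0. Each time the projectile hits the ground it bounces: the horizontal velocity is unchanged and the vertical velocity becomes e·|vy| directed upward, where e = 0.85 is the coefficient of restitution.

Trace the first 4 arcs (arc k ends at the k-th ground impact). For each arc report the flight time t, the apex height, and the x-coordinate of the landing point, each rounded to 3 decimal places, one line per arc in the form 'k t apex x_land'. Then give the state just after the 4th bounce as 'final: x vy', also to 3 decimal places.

Arc 1: start y=8.260, vy=16.530 → t=3.815, apex=22.201, x_land=32.201, impact vy=-20.860
  bounce: vy ← 0.85·20.860 = 17.731
Arc 2: start y=0.000, vy=17.731 → t=3.619, apex=16.040, x_land=62.742, impact vy=-17.731
  bounce: vy ← 0.85·17.731 = 15.071
Arc 3: start y=0.000, vy=15.071 → t=3.076, apex=11.589, x_land=88.701, impact vy=-15.071
  bounce: vy ← 0.85·15.071 = 12.811
Arc 4: start y=0.000, vy=12.811 → t=2.614, apex=8.373, x_land=110.767, impact vy=-12.811
  bounce: vy ← 0.85·12.811 = 10.889

1 3.815 22.201 32.201
2 3.619 16.040 62.742
3 3.076 11.589 88.701
4 2.614 8.373 110.767
final: 110.767 10.889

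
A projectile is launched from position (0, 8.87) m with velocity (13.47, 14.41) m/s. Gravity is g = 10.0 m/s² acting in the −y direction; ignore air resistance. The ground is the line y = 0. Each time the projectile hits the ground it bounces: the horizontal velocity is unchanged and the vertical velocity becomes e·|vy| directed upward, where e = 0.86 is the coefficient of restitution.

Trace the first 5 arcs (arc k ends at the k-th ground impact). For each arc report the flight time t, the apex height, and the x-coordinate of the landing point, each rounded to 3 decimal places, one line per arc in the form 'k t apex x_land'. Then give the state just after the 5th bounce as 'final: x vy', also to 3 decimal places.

Arc 1: start y=8.870, vy=14.410 → t=3.403, apex=19.252, x_land=45.842, impact vy=-19.623
  bounce: vy ← 0.86·19.623 = 16.875
Arc 2: start y=0.000, vy=16.875 → t=3.375, apex=14.239, x_land=91.304, impact vy=-16.875
  bounce: vy ← 0.86·16.875 = 14.513
Arc 3: start y=0.000, vy=14.513 → t=2.903, apex=10.531, x_land=130.402, impact vy=-14.513
  bounce: vy ← 0.86·14.513 = 12.481
Arc 4: start y=0.000, vy=12.481 → t=2.496, apex=7.789, x_land=164.026, impact vy=-12.481
  bounce: vy ← 0.86·12.481 = 10.734
Arc 5: start y=0.000, vy=10.734 → t=2.147, apex=5.761, x_land=192.943, impact vy=-10.734
  bounce: vy ← 0.86·10.734 = 9.231

1 3.403 19.252 45.842
2 3.375 14.239 91.304
3 2.903 10.531 130.402
4 2.496 7.789 164.026
5 2.147 5.761 192.943
final: 192.943 9.231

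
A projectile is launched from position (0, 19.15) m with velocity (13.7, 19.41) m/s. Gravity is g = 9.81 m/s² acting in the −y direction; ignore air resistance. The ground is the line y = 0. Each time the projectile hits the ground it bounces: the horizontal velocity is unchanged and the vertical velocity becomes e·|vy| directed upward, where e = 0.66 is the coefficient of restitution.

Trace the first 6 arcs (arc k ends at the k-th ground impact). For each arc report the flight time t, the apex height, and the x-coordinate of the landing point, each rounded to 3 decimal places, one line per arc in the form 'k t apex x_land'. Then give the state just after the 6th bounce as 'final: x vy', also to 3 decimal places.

Arc 1: start y=19.150, vy=19.410 → t=4.775, apex=38.352, x_land=65.415, impact vy=-27.431
  bounce: vy ← 0.66·27.431 = 18.105
Arc 2: start y=0.000, vy=18.105 → t=3.691, apex=16.706, x_land=115.983, impact vy=-18.105
  bounce: vy ← 0.66·18.105 = 11.949
Arc 3: start y=0.000, vy=11.949 → t=2.436, apex=7.277, x_land=149.357, impact vy=-11.949
  bounce: vy ← 0.66·11.949 = 7.886
Arc 4: start y=0.000, vy=7.886 → t=1.608, apex=3.170, x_land=171.384, impact vy=-7.886
  bounce: vy ← 0.66·7.886 = 5.205
Arc 5: start y=0.000, vy=5.205 → t=1.061, apex=1.381, x_land=185.922, impact vy=-5.205
  bounce: vy ← 0.66·5.205 = 3.435
Arc 6: start y=0.000, vy=3.435 → t=0.700, apex=0.601, x_land=195.517, impact vy=-3.435
  bounce: vy ← 0.66·3.435 = 2.267

1 4.775 38.352 65.415
2 3.691 16.706 115.983
3 2.436 7.277 149.357
4 1.608 3.170 171.384
5 1.061 1.381 185.922
6 0.700 0.601 195.517
final: 195.517 2.267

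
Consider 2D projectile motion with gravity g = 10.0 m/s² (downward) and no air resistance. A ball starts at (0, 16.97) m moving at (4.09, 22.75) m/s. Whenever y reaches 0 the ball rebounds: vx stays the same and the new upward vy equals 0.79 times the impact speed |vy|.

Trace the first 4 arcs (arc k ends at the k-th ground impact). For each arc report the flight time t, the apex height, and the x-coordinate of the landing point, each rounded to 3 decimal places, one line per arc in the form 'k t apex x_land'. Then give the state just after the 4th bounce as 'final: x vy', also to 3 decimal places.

1 5.202 42.848 21.278
2 4.625 26.742 40.195
3 3.654 16.689 55.140
4 2.887 10.416 66.946
final: 66.946 11.402

Arc 1: start y=16.970, vy=22.750 → t=5.202, apex=42.848, x_land=21.278, impact vy=-29.274
  bounce: vy ← 0.79·29.274 = 23.126
Arc 2: start y=0.000, vy=23.126 → t=4.625, apex=26.742, x_land=40.195, impact vy=-23.126
  bounce: vy ← 0.79·23.126 = 18.270
Arc 3: start y=0.000, vy=18.270 → t=3.654, apex=16.689, x_land=55.140, impact vy=-18.270
  bounce: vy ← 0.79·18.270 = 14.433
Arc 4: start y=0.000, vy=14.433 → t=2.887, apex=10.416, x_land=66.946, impact vy=-14.433
  bounce: vy ← 0.79·14.433 = 11.402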